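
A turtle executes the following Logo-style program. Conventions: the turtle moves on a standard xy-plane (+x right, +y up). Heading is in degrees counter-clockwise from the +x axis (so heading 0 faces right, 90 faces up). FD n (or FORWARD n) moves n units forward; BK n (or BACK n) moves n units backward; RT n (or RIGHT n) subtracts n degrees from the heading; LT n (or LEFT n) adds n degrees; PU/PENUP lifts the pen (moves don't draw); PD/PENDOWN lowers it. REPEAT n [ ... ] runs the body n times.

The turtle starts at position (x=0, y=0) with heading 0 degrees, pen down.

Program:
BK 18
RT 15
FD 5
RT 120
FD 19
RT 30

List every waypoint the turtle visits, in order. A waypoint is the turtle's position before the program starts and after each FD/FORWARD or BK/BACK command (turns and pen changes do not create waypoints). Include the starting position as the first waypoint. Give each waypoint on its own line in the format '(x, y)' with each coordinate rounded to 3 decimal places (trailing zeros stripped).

Executing turtle program step by step:
Start: pos=(0,0), heading=0, pen down
BK 18: (0,0) -> (-18,0) [heading=0, draw]
RT 15: heading 0 -> 345
FD 5: (-18,0) -> (-13.17,-1.294) [heading=345, draw]
RT 120: heading 345 -> 225
FD 19: (-13.17,-1.294) -> (-26.605,-14.729) [heading=225, draw]
RT 30: heading 225 -> 195
Final: pos=(-26.605,-14.729), heading=195, 3 segment(s) drawn
Waypoints (4 total):
(0, 0)
(-18, 0)
(-13.17, -1.294)
(-26.605, -14.729)

Answer: (0, 0)
(-18, 0)
(-13.17, -1.294)
(-26.605, -14.729)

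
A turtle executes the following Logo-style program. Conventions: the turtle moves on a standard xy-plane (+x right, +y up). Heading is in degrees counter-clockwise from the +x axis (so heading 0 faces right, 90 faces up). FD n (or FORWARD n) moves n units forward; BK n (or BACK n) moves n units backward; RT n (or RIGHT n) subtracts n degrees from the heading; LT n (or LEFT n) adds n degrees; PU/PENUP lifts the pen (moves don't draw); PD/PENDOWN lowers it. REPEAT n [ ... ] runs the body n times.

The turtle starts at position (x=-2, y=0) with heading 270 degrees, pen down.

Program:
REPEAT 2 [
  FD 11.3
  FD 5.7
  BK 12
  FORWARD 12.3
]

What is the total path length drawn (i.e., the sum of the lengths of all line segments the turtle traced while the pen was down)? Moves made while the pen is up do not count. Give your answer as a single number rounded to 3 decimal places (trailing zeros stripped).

Executing turtle program step by step:
Start: pos=(-2,0), heading=270, pen down
REPEAT 2 [
  -- iteration 1/2 --
  FD 11.3: (-2,0) -> (-2,-11.3) [heading=270, draw]
  FD 5.7: (-2,-11.3) -> (-2,-17) [heading=270, draw]
  BK 12: (-2,-17) -> (-2,-5) [heading=270, draw]
  FD 12.3: (-2,-5) -> (-2,-17.3) [heading=270, draw]
  -- iteration 2/2 --
  FD 11.3: (-2,-17.3) -> (-2,-28.6) [heading=270, draw]
  FD 5.7: (-2,-28.6) -> (-2,-34.3) [heading=270, draw]
  BK 12: (-2,-34.3) -> (-2,-22.3) [heading=270, draw]
  FD 12.3: (-2,-22.3) -> (-2,-34.6) [heading=270, draw]
]
Final: pos=(-2,-34.6), heading=270, 8 segment(s) drawn

Segment lengths:
  seg 1: (-2,0) -> (-2,-11.3), length = 11.3
  seg 2: (-2,-11.3) -> (-2,-17), length = 5.7
  seg 3: (-2,-17) -> (-2,-5), length = 12
  seg 4: (-2,-5) -> (-2,-17.3), length = 12.3
  seg 5: (-2,-17.3) -> (-2,-28.6), length = 11.3
  seg 6: (-2,-28.6) -> (-2,-34.3), length = 5.7
  seg 7: (-2,-34.3) -> (-2,-22.3), length = 12
  seg 8: (-2,-22.3) -> (-2,-34.6), length = 12.3
Total = 82.6

Answer: 82.6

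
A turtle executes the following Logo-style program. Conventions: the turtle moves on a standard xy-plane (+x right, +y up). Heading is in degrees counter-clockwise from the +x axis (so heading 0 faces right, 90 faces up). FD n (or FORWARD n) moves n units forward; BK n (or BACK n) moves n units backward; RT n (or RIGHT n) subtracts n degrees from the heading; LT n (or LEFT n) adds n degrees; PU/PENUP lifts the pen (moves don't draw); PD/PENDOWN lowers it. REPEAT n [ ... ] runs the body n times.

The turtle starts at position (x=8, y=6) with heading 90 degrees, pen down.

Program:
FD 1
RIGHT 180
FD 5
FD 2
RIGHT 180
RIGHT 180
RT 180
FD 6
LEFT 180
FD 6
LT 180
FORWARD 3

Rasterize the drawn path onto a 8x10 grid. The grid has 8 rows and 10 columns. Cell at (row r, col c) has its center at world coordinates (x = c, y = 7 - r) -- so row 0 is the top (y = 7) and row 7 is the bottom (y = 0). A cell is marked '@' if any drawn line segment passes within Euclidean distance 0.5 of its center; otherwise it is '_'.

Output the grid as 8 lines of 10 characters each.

Answer: ________@_
________@_
________@_
________@_
________@_
________@_
________@_
________@_

Derivation:
Segment 0: (8,6) -> (8,7)
Segment 1: (8,7) -> (8,2)
Segment 2: (8,2) -> (8,0)
Segment 3: (8,0) -> (8,6)
Segment 4: (8,6) -> (8,0)
Segment 5: (8,0) -> (8,3)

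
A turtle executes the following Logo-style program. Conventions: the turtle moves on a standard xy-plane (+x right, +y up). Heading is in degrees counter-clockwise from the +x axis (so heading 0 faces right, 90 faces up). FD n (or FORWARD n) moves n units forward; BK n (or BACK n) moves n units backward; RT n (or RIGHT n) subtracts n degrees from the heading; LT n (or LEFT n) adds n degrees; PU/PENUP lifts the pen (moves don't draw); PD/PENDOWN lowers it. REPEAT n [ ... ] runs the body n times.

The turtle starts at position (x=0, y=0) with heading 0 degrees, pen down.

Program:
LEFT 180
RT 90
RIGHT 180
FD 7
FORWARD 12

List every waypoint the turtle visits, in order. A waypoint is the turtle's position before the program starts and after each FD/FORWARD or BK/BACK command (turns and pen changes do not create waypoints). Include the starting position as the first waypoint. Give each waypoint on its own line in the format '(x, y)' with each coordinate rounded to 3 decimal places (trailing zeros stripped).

Answer: (0, 0)
(0, -7)
(0, -19)

Derivation:
Executing turtle program step by step:
Start: pos=(0,0), heading=0, pen down
LT 180: heading 0 -> 180
RT 90: heading 180 -> 90
RT 180: heading 90 -> 270
FD 7: (0,0) -> (0,-7) [heading=270, draw]
FD 12: (0,-7) -> (0,-19) [heading=270, draw]
Final: pos=(0,-19), heading=270, 2 segment(s) drawn
Waypoints (3 total):
(0, 0)
(0, -7)
(0, -19)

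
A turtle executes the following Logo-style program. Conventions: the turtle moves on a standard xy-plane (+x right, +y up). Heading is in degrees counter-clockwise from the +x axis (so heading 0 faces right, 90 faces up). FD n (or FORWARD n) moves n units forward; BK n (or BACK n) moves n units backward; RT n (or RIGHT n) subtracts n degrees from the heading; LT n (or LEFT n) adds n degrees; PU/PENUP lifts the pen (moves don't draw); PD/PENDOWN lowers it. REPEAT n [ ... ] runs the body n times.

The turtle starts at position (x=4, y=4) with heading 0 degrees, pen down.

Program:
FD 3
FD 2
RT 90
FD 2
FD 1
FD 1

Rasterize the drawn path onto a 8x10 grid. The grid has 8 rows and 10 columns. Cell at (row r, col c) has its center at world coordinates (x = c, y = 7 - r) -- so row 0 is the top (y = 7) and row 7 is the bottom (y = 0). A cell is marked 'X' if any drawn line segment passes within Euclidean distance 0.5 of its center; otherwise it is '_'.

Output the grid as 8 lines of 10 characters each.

Answer: __________
__________
__________
____XXXXXX
_________X
_________X
_________X
_________X

Derivation:
Segment 0: (4,4) -> (7,4)
Segment 1: (7,4) -> (9,4)
Segment 2: (9,4) -> (9,2)
Segment 3: (9,2) -> (9,1)
Segment 4: (9,1) -> (9,0)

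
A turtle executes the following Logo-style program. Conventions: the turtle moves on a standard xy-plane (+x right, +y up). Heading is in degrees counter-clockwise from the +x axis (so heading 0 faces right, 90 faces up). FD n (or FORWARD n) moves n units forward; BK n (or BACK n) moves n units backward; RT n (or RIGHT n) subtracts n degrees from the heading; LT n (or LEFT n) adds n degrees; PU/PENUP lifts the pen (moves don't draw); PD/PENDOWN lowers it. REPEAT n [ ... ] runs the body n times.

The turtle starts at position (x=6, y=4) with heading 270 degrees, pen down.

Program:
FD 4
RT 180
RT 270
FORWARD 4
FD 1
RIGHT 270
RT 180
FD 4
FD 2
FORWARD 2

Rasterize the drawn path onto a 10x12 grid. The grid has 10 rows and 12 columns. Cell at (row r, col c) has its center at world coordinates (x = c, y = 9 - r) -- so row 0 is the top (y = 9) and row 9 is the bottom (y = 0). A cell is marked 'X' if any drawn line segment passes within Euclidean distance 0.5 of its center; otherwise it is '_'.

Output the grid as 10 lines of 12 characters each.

Segment 0: (6,4) -> (6,0)
Segment 1: (6,0) -> (2,-0)
Segment 2: (2,-0) -> (1,-0)
Segment 3: (1,-0) -> (1,4)
Segment 4: (1,4) -> (1,6)
Segment 5: (1,6) -> (1,8)

Answer: ____________
_X__________
_X__________
_X__________
_X__________
_X____X_____
_X____X_____
_X____X_____
_X____X_____
_XXXXXX_____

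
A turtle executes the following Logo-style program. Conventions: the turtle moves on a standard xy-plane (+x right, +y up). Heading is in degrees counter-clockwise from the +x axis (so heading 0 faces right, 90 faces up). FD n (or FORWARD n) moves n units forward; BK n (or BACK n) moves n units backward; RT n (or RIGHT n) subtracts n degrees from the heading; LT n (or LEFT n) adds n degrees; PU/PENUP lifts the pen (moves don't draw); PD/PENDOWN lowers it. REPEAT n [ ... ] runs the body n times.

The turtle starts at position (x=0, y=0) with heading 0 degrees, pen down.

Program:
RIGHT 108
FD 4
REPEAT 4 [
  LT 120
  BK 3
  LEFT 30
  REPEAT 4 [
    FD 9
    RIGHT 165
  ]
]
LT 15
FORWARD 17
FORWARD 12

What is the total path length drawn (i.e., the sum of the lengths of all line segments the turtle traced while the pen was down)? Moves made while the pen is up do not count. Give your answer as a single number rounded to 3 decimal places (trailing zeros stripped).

Executing turtle program step by step:
Start: pos=(0,0), heading=0, pen down
RT 108: heading 0 -> 252
FD 4: (0,0) -> (-1.236,-3.804) [heading=252, draw]
REPEAT 4 [
  -- iteration 1/4 --
  LT 120: heading 252 -> 12
  BK 3: (-1.236,-3.804) -> (-4.171,-4.428) [heading=12, draw]
  LT 30: heading 12 -> 42
  REPEAT 4 [
    -- iteration 1/4 --
    FD 9: (-4.171,-4.428) -> (2.518,1.594) [heading=42, draw]
    RT 165: heading 42 -> 237
    -- iteration 2/4 --
    FD 9: (2.518,1.594) -> (-2.384,-5.954) [heading=237, draw]
    RT 165: heading 237 -> 72
    -- iteration 3/4 --
    FD 9: (-2.384,-5.954) -> (0.397,2.606) [heading=72, draw]
    RT 165: heading 72 -> 267
    -- iteration 4/4 --
    FD 9: (0.397,2.606) -> (-0.074,-6.382) [heading=267, draw]
    RT 165: heading 267 -> 102
  ]
  -- iteration 2/4 --
  LT 120: heading 102 -> 222
  BK 3: (-0.074,-6.382) -> (2.156,-4.375) [heading=222, draw]
  LT 30: heading 222 -> 252
  REPEAT 4 [
    -- iteration 1/4 --
    FD 9: (2.156,-4.375) -> (-0.626,-12.934) [heading=252, draw]
    RT 165: heading 252 -> 87
    -- iteration 2/4 --
    FD 9: (-0.626,-12.934) -> (-0.155,-3.946) [heading=87, draw]
    RT 165: heading 87 -> 282
    -- iteration 3/4 --
    FD 9: (-0.155,-3.946) -> (1.717,-12.75) [heading=282, draw]
    RT 165: heading 282 -> 117
    -- iteration 4/4 --
    FD 9: (1.717,-12.75) -> (-2.369,-4.731) [heading=117, draw]
    RT 165: heading 117 -> 312
  ]
  -- iteration 3/4 --
  LT 120: heading 312 -> 72
  BK 3: (-2.369,-4.731) -> (-3.296,-7.584) [heading=72, draw]
  LT 30: heading 72 -> 102
  REPEAT 4 [
    -- iteration 1/4 --
    FD 9: (-3.296,-7.584) -> (-5.167,1.219) [heading=102, draw]
    RT 165: heading 102 -> 297
    -- iteration 2/4 --
    FD 9: (-5.167,1.219) -> (-1.082,-6.8) [heading=297, draw]
    RT 165: heading 297 -> 132
    -- iteration 3/4 --
    FD 9: (-1.082,-6.8) -> (-7.104,-0.111) [heading=132, draw]
    RT 165: heading 132 -> 327
    -- iteration 4/4 --
    FD 9: (-7.104,-0.111) -> (0.444,-5.013) [heading=327, draw]
    RT 165: heading 327 -> 162
  ]
  -- iteration 4/4 --
  LT 120: heading 162 -> 282
  BK 3: (0.444,-5.013) -> (-0.179,-2.079) [heading=282, draw]
  LT 30: heading 282 -> 312
  REPEAT 4 [
    -- iteration 1/4 --
    FD 9: (-0.179,-2.079) -> (5.843,-8.767) [heading=312, draw]
    RT 165: heading 312 -> 147
    -- iteration 2/4 --
    FD 9: (5.843,-8.767) -> (-1.705,-3.865) [heading=147, draw]
    RT 165: heading 147 -> 342
    -- iteration 3/4 --
    FD 9: (-1.705,-3.865) -> (6.854,-6.646) [heading=342, draw]
    RT 165: heading 342 -> 177
    -- iteration 4/4 --
    FD 9: (6.854,-6.646) -> (-2.133,-6.175) [heading=177, draw]
    RT 165: heading 177 -> 12
  ]
]
LT 15: heading 12 -> 27
FD 17: (-2.133,-6.175) -> (13.014,1.543) [heading=27, draw]
FD 12: (13.014,1.543) -> (23.706,6.99) [heading=27, draw]
Final: pos=(23.706,6.99), heading=27, 23 segment(s) drawn

Segment lengths:
  seg 1: (0,0) -> (-1.236,-3.804), length = 4
  seg 2: (-1.236,-3.804) -> (-4.171,-4.428), length = 3
  seg 3: (-4.171,-4.428) -> (2.518,1.594), length = 9
  seg 4: (2.518,1.594) -> (-2.384,-5.954), length = 9
  seg 5: (-2.384,-5.954) -> (0.397,2.606), length = 9
  seg 6: (0.397,2.606) -> (-0.074,-6.382), length = 9
  seg 7: (-0.074,-6.382) -> (2.156,-4.375), length = 3
  seg 8: (2.156,-4.375) -> (-0.626,-12.934), length = 9
  seg 9: (-0.626,-12.934) -> (-0.155,-3.946), length = 9
  seg 10: (-0.155,-3.946) -> (1.717,-12.75), length = 9
  seg 11: (1.717,-12.75) -> (-2.369,-4.731), length = 9
  seg 12: (-2.369,-4.731) -> (-3.296,-7.584), length = 3
  seg 13: (-3.296,-7.584) -> (-5.167,1.219), length = 9
  seg 14: (-5.167,1.219) -> (-1.082,-6.8), length = 9
  seg 15: (-1.082,-6.8) -> (-7.104,-0.111), length = 9
  seg 16: (-7.104,-0.111) -> (0.444,-5.013), length = 9
  seg 17: (0.444,-5.013) -> (-0.179,-2.079), length = 3
  seg 18: (-0.179,-2.079) -> (5.843,-8.767), length = 9
  seg 19: (5.843,-8.767) -> (-1.705,-3.865), length = 9
  seg 20: (-1.705,-3.865) -> (6.854,-6.646), length = 9
  seg 21: (6.854,-6.646) -> (-2.133,-6.175), length = 9
  seg 22: (-2.133,-6.175) -> (13.014,1.543), length = 17
  seg 23: (13.014,1.543) -> (23.706,6.99), length = 12
Total = 189

Answer: 189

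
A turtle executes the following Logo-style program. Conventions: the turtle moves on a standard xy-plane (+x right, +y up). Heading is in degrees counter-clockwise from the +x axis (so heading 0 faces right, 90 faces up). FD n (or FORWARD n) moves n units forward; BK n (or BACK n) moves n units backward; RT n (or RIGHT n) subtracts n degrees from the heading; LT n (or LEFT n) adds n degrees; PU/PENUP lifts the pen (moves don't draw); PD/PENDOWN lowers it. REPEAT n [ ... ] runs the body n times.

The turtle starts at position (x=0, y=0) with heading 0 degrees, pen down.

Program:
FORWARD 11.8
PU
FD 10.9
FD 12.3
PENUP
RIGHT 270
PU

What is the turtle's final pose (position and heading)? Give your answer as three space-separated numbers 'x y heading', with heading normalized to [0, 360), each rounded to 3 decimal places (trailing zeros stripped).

Answer: 35 0 90

Derivation:
Executing turtle program step by step:
Start: pos=(0,0), heading=0, pen down
FD 11.8: (0,0) -> (11.8,0) [heading=0, draw]
PU: pen up
FD 10.9: (11.8,0) -> (22.7,0) [heading=0, move]
FD 12.3: (22.7,0) -> (35,0) [heading=0, move]
PU: pen up
RT 270: heading 0 -> 90
PU: pen up
Final: pos=(35,0), heading=90, 1 segment(s) drawn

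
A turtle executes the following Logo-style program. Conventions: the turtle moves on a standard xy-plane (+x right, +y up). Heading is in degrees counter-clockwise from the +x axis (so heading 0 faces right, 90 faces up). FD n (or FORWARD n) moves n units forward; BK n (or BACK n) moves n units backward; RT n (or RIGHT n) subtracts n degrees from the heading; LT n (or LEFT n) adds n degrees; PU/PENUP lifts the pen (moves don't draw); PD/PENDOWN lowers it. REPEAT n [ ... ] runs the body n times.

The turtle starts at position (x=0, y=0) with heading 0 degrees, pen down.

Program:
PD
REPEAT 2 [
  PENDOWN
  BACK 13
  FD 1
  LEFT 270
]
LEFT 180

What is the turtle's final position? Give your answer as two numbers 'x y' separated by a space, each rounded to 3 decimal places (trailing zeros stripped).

Executing turtle program step by step:
Start: pos=(0,0), heading=0, pen down
PD: pen down
REPEAT 2 [
  -- iteration 1/2 --
  PD: pen down
  BK 13: (0,0) -> (-13,0) [heading=0, draw]
  FD 1: (-13,0) -> (-12,0) [heading=0, draw]
  LT 270: heading 0 -> 270
  -- iteration 2/2 --
  PD: pen down
  BK 13: (-12,0) -> (-12,13) [heading=270, draw]
  FD 1: (-12,13) -> (-12,12) [heading=270, draw]
  LT 270: heading 270 -> 180
]
LT 180: heading 180 -> 0
Final: pos=(-12,12), heading=0, 4 segment(s) drawn

Answer: -12 12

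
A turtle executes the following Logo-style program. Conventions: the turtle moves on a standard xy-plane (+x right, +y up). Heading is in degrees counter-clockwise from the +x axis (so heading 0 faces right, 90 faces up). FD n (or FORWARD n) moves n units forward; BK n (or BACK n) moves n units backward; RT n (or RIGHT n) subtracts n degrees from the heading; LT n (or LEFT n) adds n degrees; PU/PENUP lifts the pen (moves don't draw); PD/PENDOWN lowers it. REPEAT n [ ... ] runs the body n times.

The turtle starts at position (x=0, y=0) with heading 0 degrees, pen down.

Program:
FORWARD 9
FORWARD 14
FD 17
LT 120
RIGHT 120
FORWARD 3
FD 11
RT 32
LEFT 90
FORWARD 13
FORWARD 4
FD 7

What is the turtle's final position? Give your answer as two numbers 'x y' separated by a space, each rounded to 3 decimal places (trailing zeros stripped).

Answer: 66.718 20.353

Derivation:
Executing turtle program step by step:
Start: pos=(0,0), heading=0, pen down
FD 9: (0,0) -> (9,0) [heading=0, draw]
FD 14: (9,0) -> (23,0) [heading=0, draw]
FD 17: (23,0) -> (40,0) [heading=0, draw]
LT 120: heading 0 -> 120
RT 120: heading 120 -> 0
FD 3: (40,0) -> (43,0) [heading=0, draw]
FD 11: (43,0) -> (54,0) [heading=0, draw]
RT 32: heading 0 -> 328
LT 90: heading 328 -> 58
FD 13: (54,0) -> (60.889,11.025) [heading=58, draw]
FD 4: (60.889,11.025) -> (63.009,14.417) [heading=58, draw]
FD 7: (63.009,14.417) -> (66.718,20.353) [heading=58, draw]
Final: pos=(66.718,20.353), heading=58, 8 segment(s) drawn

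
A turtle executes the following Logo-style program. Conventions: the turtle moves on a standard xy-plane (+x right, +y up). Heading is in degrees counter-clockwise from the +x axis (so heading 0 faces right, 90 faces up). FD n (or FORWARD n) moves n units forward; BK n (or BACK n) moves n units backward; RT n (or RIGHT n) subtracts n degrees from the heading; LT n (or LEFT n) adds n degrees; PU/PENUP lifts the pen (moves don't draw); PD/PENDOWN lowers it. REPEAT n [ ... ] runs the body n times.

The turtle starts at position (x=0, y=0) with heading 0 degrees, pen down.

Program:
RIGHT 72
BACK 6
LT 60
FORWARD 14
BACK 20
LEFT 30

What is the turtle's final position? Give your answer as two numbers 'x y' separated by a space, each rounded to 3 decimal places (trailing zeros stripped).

Executing turtle program step by step:
Start: pos=(0,0), heading=0, pen down
RT 72: heading 0 -> 288
BK 6: (0,0) -> (-1.854,5.706) [heading=288, draw]
LT 60: heading 288 -> 348
FD 14: (-1.854,5.706) -> (11.84,2.796) [heading=348, draw]
BK 20: (11.84,2.796) -> (-7.723,6.954) [heading=348, draw]
LT 30: heading 348 -> 18
Final: pos=(-7.723,6.954), heading=18, 3 segment(s) drawn

Answer: -7.723 6.954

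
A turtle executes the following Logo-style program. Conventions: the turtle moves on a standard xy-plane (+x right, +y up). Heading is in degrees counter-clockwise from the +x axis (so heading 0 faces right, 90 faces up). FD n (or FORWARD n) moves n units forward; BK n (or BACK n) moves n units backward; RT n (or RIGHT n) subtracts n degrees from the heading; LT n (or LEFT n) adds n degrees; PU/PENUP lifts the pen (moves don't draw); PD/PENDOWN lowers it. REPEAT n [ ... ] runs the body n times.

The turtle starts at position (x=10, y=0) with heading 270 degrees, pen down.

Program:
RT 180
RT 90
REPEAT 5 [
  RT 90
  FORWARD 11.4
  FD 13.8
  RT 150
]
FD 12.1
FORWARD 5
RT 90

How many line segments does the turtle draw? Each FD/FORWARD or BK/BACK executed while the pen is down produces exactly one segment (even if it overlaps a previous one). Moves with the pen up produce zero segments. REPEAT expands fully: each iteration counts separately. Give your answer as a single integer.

Answer: 12

Derivation:
Executing turtle program step by step:
Start: pos=(10,0), heading=270, pen down
RT 180: heading 270 -> 90
RT 90: heading 90 -> 0
REPEAT 5 [
  -- iteration 1/5 --
  RT 90: heading 0 -> 270
  FD 11.4: (10,0) -> (10,-11.4) [heading=270, draw]
  FD 13.8: (10,-11.4) -> (10,-25.2) [heading=270, draw]
  RT 150: heading 270 -> 120
  -- iteration 2/5 --
  RT 90: heading 120 -> 30
  FD 11.4: (10,-25.2) -> (19.873,-19.5) [heading=30, draw]
  FD 13.8: (19.873,-19.5) -> (31.824,-12.6) [heading=30, draw]
  RT 150: heading 30 -> 240
  -- iteration 3/5 --
  RT 90: heading 240 -> 150
  FD 11.4: (31.824,-12.6) -> (21.951,-6.9) [heading=150, draw]
  FD 13.8: (21.951,-6.9) -> (10,0) [heading=150, draw]
  RT 150: heading 150 -> 0
  -- iteration 4/5 --
  RT 90: heading 0 -> 270
  FD 11.4: (10,0) -> (10,-11.4) [heading=270, draw]
  FD 13.8: (10,-11.4) -> (10,-25.2) [heading=270, draw]
  RT 150: heading 270 -> 120
  -- iteration 5/5 --
  RT 90: heading 120 -> 30
  FD 11.4: (10,-25.2) -> (19.873,-19.5) [heading=30, draw]
  FD 13.8: (19.873,-19.5) -> (31.824,-12.6) [heading=30, draw]
  RT 150: heading 30 -> 240
]
FD 12.1: (31.824,-12.6) -> (25.774,-23.079) [heading=240, draw]
FD 5: (25.774,-23.079) -> (23.274,-27.409) [heading=240, draw]
RT 90: heading 240 -> 150
Final: pos=(23.274,-27.409), heading=150, 12 segment(s) drawn
Segments drawn: 12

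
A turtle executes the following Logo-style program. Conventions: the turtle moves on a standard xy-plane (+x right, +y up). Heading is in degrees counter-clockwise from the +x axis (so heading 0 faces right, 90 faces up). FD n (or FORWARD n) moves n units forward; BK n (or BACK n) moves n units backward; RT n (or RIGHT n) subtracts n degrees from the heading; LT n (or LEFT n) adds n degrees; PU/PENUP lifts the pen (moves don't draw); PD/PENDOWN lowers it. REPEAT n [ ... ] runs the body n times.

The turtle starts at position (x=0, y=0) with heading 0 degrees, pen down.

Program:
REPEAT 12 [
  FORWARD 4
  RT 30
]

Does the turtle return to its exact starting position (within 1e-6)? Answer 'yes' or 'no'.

Answer: yes

Derivation:
Executing turtle program step by step:
Start: pos=(0,0), heading=0, pen down
REPEAT 12 [
  -- iteration 1/12 --
  FD 4: (0,0) -> (4,0) [heading=0, draw]
  RT 30: heading 0 -> 330
  -- iteration 2/12 --
  FD 4: (4,0) -> (7.464,-2) [heading=330, draw]
  RT 30: heading 330 -> 300
  -- iteration 3/12 --
  FD 4: (7.464,-2) -> (9.464,-5.464) [heading=300, draw]
  RT 30: heading 300 -> 270
  -- iteration 4/12 --
  FD 4: (9.464,-5.464) -> (9.464,-9.464) [heading=270, draw]
  RT 30: heading 270 -> 240
  -- iteration 5/12 --
  FD 4: (9.464,-9.464) -> (7.464,-12.928) [heading=240, draw]
  RT 30: heading 240 -> 210
  -- iteration 6/12 --
  FD 4: (7.464,-12.928) -> (4,-14.928) [heading=210, draw]
  RT 30: heading 210 -> 180
  -- iteration 7/12 --
  FD 4: (4,-14.928) -> (0,-14.928) [heading=180, draw]
  RT 30: heading 180 -> 150
  -- iteration 8/12 --
  FD 4: (0,-14.928) -> (-3.464,-12.928) [heading=150, draw]
  RT 30: heading 150 -> 120
  -- iteration 9/12 --
  FD 4: (-3.464,-12.928) -> (-5.464,-9.464) [heading=120, draw]
  RT 30: heading 120 -> 90
  -- iteration 10/12 --
  FD 4: (-5.464,-9.464) -> (-5.464,-5.464) [heading=90, draw]
  RT 30: heading 90 -> 60
  -- iteration 11/12 --
  FD 4: (-5.464,-5.464) -> (-3.464,-2) [heading=60, draw]
  RT 30: heading 60 -> 30
  -- iteration 12/12 --
  FD 4: (-3.464,-2) -> (0,0) [heading=30, draw]
  RT 30: heading 30 -> 0
]
Final: pos=(0,0), heading=0, 12 segment(s) drawn

Start position: (0, 0)
Final position: (0, 0)
Distance = 0; < 1e-6 -> CLOSED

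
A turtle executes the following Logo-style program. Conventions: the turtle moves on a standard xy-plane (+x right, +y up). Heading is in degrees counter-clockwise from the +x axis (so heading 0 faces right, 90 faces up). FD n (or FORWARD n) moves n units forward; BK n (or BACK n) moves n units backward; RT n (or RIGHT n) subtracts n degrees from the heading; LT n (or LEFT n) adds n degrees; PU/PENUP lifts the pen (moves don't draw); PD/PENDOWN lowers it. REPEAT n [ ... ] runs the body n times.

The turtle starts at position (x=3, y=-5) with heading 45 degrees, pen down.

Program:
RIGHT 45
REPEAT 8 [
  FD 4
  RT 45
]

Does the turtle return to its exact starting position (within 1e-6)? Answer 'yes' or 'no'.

Executing turtle program step by step:
Start: pos=(3,-5), heading=45, pen down
RT 45: heading 45 -> 0
REPEAT 8 [
  -- iteration 1/8 --
  FD 4: (3,-5) -> (7,-5) [heading=0, draw]
  RT 45: heading 0 -> 315
  -- iteration 2/8 --
  FD 4: (7,-5) -> (9.828,-7.828) [heading=315, draw]
  RT 45: heading 315 -> 270
  -- iteration 3/8 --
  FD 4: (9.828,-7.828) -> (9.828,-11.828) [heading=270, draw]
  RT 45: heading 270 -> 225
  -- iteration 4/8 --
  FD 4: (9.828,-11.828) -> (7,-14.657) [heading=225, draw]
  RT 45: heading 225 -> 180
  -- iteration 5/8 --
  FD 4: (7,-14.657) -> (3,-14.657) [heading=180, draw]
  RT 45: heading 180 -> 135
  -- iteration 6/8 --
  FD 4: (3,-14.657) -> (0.172,-11.828) [heading=135, draw]
  RT 45: heading 135 -> 90
  -- iteration 7/8 --
  FD 4: (0.172,-11.828) -> (0.172,-7.828) [heading=90, draw]
  RT 45: heading 90 -> 45
  -- iteration 8/8 --
  FD 4: (0.172,-7.828) -> (3,-5) [heading=45, draw]
  RT 45: heading 45 -> 0
]
Final: pos=(3,-5), heading=0, 8 segment(s) drawn

Start position: (3, -5)
Final position: (3, -5)
Distance = 0; < 1e-6 -> CLOSED

Answer: yes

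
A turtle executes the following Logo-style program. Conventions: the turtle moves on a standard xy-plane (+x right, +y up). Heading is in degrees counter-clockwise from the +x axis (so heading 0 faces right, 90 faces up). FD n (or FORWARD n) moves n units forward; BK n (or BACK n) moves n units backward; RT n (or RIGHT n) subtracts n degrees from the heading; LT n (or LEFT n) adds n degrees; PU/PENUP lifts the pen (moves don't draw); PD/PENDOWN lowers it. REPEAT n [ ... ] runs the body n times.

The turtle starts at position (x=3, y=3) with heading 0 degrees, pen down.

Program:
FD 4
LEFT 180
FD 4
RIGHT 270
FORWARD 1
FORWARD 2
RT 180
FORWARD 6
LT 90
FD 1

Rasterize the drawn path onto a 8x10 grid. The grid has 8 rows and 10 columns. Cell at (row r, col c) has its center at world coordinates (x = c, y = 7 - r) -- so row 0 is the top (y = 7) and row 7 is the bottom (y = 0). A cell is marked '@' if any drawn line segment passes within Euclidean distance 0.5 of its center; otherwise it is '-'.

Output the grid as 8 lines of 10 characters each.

Segment 0: (3,3) -> (7,3)
Segment 1: (7,3) -> (3,3)
Segment 2: (3,3) -> (3,2)
Segment 3: (3,2) -> (3,0)
Segment 4: (3,0) -> (3,6)
Segment 5: (3,6) -> (2,6)

Answer: ----------
--@@------
---@------
---@------
---@@@@@--
---@------
---@------
---@------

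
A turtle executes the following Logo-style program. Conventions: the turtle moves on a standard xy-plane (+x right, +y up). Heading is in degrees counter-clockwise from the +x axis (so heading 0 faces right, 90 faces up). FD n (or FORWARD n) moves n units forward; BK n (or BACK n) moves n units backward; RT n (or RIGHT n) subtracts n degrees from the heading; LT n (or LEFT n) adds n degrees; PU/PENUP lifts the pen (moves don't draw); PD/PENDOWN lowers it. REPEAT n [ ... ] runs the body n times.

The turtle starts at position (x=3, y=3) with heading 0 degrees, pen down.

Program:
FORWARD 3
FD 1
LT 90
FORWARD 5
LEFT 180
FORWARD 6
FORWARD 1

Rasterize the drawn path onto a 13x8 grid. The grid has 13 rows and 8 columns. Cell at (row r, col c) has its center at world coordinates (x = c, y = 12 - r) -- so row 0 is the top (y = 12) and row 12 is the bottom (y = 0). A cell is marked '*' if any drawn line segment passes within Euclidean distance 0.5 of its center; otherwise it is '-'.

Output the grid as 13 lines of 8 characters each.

Answer: --------
--------
--------
--------
-------*
-------*
-------*
-------*
-------*
---*****
-------*
-------*
--------

Derivation:
Segment 0: (3,3) -> (6,3)
Segment 1: (6,3) -> (7,3)
Segment 2: (7,3) -> (7,8)
Segment 3: (7,8) -> (7,2)
Segment 4: (7,2) -> (7,1)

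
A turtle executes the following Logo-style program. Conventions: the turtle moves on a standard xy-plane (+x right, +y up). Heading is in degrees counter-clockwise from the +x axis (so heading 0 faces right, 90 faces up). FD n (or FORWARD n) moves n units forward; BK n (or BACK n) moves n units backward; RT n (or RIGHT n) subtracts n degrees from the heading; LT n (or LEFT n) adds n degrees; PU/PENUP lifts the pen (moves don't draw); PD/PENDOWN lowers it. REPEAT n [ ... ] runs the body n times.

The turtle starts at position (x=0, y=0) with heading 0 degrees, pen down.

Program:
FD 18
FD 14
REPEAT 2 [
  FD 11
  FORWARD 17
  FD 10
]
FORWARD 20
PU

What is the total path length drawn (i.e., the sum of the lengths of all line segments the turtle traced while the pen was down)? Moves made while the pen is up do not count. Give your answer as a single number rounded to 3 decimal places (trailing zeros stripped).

Answer: 128

Derivation:
Executing turtle program step by step:
Start: pos=(0,0), heading=0, pen down
FD 18: (0,0) -> (18,0) [heading=0, draw]
FD 14: (18,0) -> (32,0) [heading=0, draw]
REPEAT 2 [
  -- iteration 1/2 --
  FD 11: (32,0) -> (43,0) [heading=0, draw]
  FD 17: (43,0) -> (60,0) [heading=0, draw]
  FD 10: (60,0) -> (70,0) [heading=0, draw]
  -- iteration 2/2 --
  FD 11: (70,0) -> (81,0) [heading=0, draw]
  FD 17: (81,0) -> (98,0) [heading=0, draw]
  FD 10: (98,0) -> (108,0) [heading=0, draw]
]
FD 20: (108,0) -> (128,0) [heading=0, draw]
PU: pen up
Final: pos=(128,0), heading=0, 9 segment(s) drawn

Segment lengths:
  seg 1: (0,0) -> (18,0), length = 18
  seg 2: (18,0) -> (32,0), length = 14
  seg 3: (32,0) -> (43,0), length = 11
  seg 4: (43,0) -> (60,0), length = 17
  seg 5: (60,0) -> (70,0), length = 10
  seg 6: (70,0) -> (81,0), length = 11
  seg 7: (81,0) -> (98,0), length = 17
  seg 8: (98,0) -> (108,0), length = 10
  seg 9: (108,0) -> (128,0), length = 20
Total = 128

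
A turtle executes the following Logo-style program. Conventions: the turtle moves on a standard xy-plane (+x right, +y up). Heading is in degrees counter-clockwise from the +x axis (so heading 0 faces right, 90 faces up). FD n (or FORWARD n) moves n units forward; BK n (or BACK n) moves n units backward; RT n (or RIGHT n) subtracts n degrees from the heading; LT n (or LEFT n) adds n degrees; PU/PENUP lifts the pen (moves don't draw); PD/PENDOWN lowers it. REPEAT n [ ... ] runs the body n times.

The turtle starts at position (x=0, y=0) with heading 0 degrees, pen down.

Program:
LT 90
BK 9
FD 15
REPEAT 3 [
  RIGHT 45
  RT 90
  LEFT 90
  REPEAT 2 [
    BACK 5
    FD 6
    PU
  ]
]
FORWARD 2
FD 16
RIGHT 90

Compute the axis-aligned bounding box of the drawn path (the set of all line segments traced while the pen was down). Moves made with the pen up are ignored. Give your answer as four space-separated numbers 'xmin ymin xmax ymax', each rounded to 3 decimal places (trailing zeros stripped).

Answer: -3.536 -9 0.707 6.707

Derivation:
Executing turtle program step by step:
Start: pos=(0,0), heading=0, pen down
LT 90: heading 0 -> 90
BK 9: (0,0) -> (0,-9) [heading=90, draw]
FD 15: (0,-9) -> (0,6) [heading=90, draw]
REPEAT 3 [
  -- iteration 1/3 --
  RT 45: heading 90 -> 45
  RT 90: heading 45 -> 315
  LT 90: heading 315 -> 45
  REPEAT 2 [
    -- iteration 1/2 --
    BK 5: (0,6) -> (-3.536,2.464) [heading=45, draw]
    FD 6: (-3.536,2.464) -> (0.707,6.707) [heading=45, draw]
    PU: pen up
    -- iteration 2/2 --
    BK 5: (0.707,6.707) -> (-2.828,3.172) [heading=45, move]
    FD 6: (-2.828,3.172) -> (1.414,7.414) [heading=45, move]
    PU: pen up
  ]
  -- iteration 2/3 --
  RT 45: heading 45 -> 0
  RT 90: heading 0 -> 270
  LT 90: heading 270 -> 0
  REPEAT 2 [
    -- iteration 1/2 --
    BK 5: (1.414,7.414) -> (-3.586,7.414) [heading=0, move]
    FD 6: (-3.586,7.414) -> (2.414,7.414) [heading=0, move]
    PU: pen up
    -- iteration 2/2 --
    BK 5: (2.414,7.414) -> (-2.586,7.414) [heading=0, move]
    FD 6: (-2.586,7.414) -> (3.414,7.414) [heading=0, move]
    PU: pen up
  ]
  -- iteration 3/3 --
  RT 45: heading 0 -> 315
  RT 90: heading 315 -> 225
  LT 90: heading 225 -> 315
  REPEAT 2 [
    -- iteration 1/2 --
    BK 5: (3.414,7.414) -> (-0.121,10.95) [heading=315, move]
    FD 6: (-0.121,10.95) -> (4.121,6.707) [heading=315, move]
    PU: pen up
    -- iteration 2/2 --
    BK 5: (4.121,6.707) -> (0.586,10.243) [heading=315, move]
    FD 6: (0.586,10.243) -> (4.828,6) [heading=315, move]
    PU: pen up
  ]
]
FD 2: (4.828,6) -> (6.243,4.586) [heading=315, move]
FD 16: (6.243,4.586) -> (17.556,-6.728) [heading=315, move]
RT 90: heading 315 -> 225
Final: pos=(17.556,-6.728), heading=225, 4 segment(s) drawn

Segment endpoints: x in {-3.536, 0, 0, 0, 0.707}, y in {-9, 0, 2.464, 6, 6.707}
xmin=-3.536, ymin=-9, xmax=0.707, ymax=6.707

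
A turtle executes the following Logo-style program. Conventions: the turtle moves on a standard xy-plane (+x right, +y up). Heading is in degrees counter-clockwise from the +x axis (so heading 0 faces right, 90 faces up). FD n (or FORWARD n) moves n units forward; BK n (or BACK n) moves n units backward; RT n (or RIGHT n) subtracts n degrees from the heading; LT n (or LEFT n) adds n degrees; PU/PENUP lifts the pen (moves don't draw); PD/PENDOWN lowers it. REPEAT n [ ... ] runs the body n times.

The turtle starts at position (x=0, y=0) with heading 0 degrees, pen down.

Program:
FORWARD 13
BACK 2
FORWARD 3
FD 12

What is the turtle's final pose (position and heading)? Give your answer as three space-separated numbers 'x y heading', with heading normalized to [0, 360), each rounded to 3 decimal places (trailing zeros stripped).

Executing turtle program step by step:
Start: pos=(0,0), heading=0, pen down
FD 13: (0,0) -> (13,0) [heading=0, draw]
BK 2: (13,0) -> (11,0) [heading=0, draw]
FD 3: (11,0) -> (14,0) [heading=0, draw]
FD 12: (14,0) -> (26,0) [heading=0, draw]
Final: pos=(26,0), heading=0, 4 segment(s) drawn

Answer: 26 0 0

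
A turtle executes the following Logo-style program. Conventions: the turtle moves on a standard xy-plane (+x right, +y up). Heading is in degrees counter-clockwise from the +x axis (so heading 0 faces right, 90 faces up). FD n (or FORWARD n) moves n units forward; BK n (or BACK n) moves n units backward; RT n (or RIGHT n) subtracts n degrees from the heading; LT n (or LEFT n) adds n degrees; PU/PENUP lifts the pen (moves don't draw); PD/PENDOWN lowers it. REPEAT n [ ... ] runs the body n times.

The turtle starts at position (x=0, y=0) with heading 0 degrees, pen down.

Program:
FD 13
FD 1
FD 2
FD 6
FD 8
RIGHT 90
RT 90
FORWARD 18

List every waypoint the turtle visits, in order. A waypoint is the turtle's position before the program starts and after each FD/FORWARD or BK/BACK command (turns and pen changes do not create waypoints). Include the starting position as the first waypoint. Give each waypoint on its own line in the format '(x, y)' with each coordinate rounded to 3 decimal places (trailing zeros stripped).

Answer: (0, 0)
(13, 0)
(14, 0)
(16, 0)
(22, 0)
(30, 0)
(12, 0)

Derivation:
Executing turtle program step by step:
Start: pos=(0,0), heading=0, pen down
FD 13: (0,0) -> (13,0) [heading=0, draw]
FD 1: (13,0) -> (14,0) [heading=0, draw]
FD 2: (14,0) -> (16,0) [heading=0, draw]
FD 6: (16,0) -> (22,0) [heading=0, draw]
FD 8: (22,0) -> (30,0) [heading=0, draw]
RT 90: heading 0 -> 270
RT 90: heading 270 -> 180
FD 18: (30,0) -> (12,0) [heading=180, draw]
Final: pos=(12,0), heading=180, 6 segment(s) drawn
Waypoints (7 total):
(0, 0)
(13, 0)
(14, 0)
(16, 0)
(22, 0)
(30, 0)
(12, 0)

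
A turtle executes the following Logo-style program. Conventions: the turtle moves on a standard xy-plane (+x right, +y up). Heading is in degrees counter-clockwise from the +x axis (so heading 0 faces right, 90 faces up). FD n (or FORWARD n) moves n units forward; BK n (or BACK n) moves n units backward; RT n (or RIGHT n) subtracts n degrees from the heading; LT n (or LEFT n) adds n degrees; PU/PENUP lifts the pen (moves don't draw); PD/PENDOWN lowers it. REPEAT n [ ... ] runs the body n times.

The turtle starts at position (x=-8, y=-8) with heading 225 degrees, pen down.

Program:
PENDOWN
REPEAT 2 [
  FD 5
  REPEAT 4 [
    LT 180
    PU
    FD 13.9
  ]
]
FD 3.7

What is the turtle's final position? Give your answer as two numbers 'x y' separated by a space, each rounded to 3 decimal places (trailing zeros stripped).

Executing turtle program step by step:
Start: pos=(-8,-8), heading=225, pen down
PD: pen down
REPEAT 2 [
  -- iteration 1/2 --
  FD 5: (-8,-8) -> (-11.536,-11.536) [heading=225, draw]
  REPEAT 4 [
    -- iteration 1/4 --
    LT 180: heading 225 -> 45
    PU: pen up
    FD 13.9: (-11.536,-11.536) -> (-1.707,-1.707) [heading=45, move]
    -- iteration 2/4 --
    LT 180: heading 45 -> 225
    PU: pen up
    FD 13.9: (-1.707,-1.707) -> (-11.536,-11.536) [heading=225, move]
    -- iteration 3/4 --
    LT 180: heading 225 -> 45
    PU: pen up
    FD 13.9: (-11.536,-11.536) -> (-1.707,-1.707) [heading=45, move]
    -- iteration 4/4 --
    LT 180: heading 45 -> 225
    PU: pen up
    FD 13.9: (-1.707,-1.707) -> (-11.536,-11.536) [heading=225, move]
  ]
  -- iteration 2/2 --
  FD 5: (-11.536,-11.536) -> (-15.071,-15.071) [heading=225, move]
  REPEAT 4 [
    -- iteration 1/4 --
    LT 180: heading 225 -> 45
    PU: pen up
    FD 13.9: (-15.071,-15.071) -> (-5.242,-5.242) [heading=45, move]
    -- iteration 2/4 --
    LT 180: heading 45 -> 225
    PU: pen up
    FD 13.9: (-5.242,-5.242) -> (-15.071,-15.071) [heading=225, move]
    -- iteration 3/4 --
    LT 180: heading 225 -> 45
    PU: pen up
    FD 13.9: (-15.071,-15.071) -> (-5.242,-5.242) [heading=45, move]
    -- iteration 4/4 --
    LT 180: heading 45 -> 225
    PU: pen up
    FD 13.9: (-5.242,-5.242) -> (-15.071,-15.071) [heading=225, move]
  ]
]
FD 3.7: (-15.071,-15.071) -> (-17.687,-17.687) [heading=225, move]
Final: pos=(-17.687,-17.687), heading=225, 1 segment(s) drawn

Answer: -17.687 -17.687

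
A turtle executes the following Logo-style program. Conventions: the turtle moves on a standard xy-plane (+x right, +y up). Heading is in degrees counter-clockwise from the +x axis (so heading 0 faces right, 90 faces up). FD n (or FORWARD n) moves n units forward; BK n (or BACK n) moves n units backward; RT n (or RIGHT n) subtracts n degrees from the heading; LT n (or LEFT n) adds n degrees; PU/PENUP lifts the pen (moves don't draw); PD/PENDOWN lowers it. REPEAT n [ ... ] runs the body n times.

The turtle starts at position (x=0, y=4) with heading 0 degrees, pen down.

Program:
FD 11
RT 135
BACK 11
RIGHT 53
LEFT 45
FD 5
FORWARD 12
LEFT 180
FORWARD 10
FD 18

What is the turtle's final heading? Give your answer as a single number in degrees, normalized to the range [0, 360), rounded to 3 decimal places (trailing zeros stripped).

Answer: 37

Derivation:
Executing turtle program step by step:
Start: pos=(0,4), heading=0, pen down
FD 11: (0,4) -> (11,4) [heading=0, draw]
RT 135: heading 0 -> 225
BK 11: (11,4) -> (18.778,11.778) [heading=225, draw]
RT 53: heading 225 -> 172
LT 45: heading 172 -> 217
FD 5: (18.778,11.778) -> (14.785,8.769) [heading=217, draw]
FD 12: (14.785,8.769) -> (5.201,1.547) [heading=217, draw]
LT 180: heading 217 -> 37
FD 10: (5.201,1.547) -> (13.188,7.565) [heading=37, draw]
FD 18: (13.188,7.565) -> (27.563,18.398) [heading=37, draw]
Final: pos=(27.563,18.398), heading=37, 6 segment(s) drawn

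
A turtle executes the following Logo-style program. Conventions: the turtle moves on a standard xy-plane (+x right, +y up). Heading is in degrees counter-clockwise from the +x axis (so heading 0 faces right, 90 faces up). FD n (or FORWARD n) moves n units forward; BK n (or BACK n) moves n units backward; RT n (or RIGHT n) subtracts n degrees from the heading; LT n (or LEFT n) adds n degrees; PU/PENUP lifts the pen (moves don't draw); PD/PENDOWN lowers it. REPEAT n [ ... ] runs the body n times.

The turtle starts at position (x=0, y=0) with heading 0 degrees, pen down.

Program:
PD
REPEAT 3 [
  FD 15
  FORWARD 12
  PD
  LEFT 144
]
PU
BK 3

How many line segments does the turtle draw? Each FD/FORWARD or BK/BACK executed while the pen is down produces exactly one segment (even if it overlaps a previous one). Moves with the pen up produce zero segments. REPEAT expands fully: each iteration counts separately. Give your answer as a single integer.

Answer: 6

Derivation:
Executing turtle program step by step:
Start: pos=(0,0), heading=0, pen down
PD: pen down
REPEAT 3 [
  -- iteration 1/3 --
  FD 15: (0,0) -> (15,0) [heading=0, draw]
  FD 12: (15,0) -> (27,0) [heading=0, draw]
  PD: pen down
  LT 144: heading 0 -> 144
  -- iteration 2/3 --
  FD 15: (27,0) -> (14.865,8.817) [heading=144, draw]
  FD 12: (14.865,8.817) -> (5.157,15.87) [heading=144, draw]
  PD: pen down
  LT 144: heading 144 -> 288
  -- iteration 3/3 --
  FD 15: (5.157,15.87) -> (9.792,1.604) [heading=288, draw]
  FD 12: (9.792,1.604) -> (13.5,-9.808) [heading=288, draw]
  PD: pen down
  LT 144: heading 288 -> 72
]
PU: pen up
BK 3: (13.5,-9.808) -> (12.573,-12.661) [heading=72, move]
Final: pos=(12.573,-12.661), heading=72, 6 segment(s) drawn
Segments drawn: 6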